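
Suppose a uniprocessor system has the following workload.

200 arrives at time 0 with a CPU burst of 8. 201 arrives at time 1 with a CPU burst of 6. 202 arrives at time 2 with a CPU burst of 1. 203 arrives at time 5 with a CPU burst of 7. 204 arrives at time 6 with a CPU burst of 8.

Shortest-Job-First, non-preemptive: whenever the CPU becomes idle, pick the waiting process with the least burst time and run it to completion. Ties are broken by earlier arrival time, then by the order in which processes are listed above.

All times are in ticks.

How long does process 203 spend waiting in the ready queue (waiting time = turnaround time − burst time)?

Timeline: | 200 0-8 | 202 8-9 | 201 9-15 | 203 15-22 | 204 22-30 |
Completion: 200=8  201=15  202=9  203=22  204=30
Waiting(203) = turnaround − burst = 17 − 7 = 10

10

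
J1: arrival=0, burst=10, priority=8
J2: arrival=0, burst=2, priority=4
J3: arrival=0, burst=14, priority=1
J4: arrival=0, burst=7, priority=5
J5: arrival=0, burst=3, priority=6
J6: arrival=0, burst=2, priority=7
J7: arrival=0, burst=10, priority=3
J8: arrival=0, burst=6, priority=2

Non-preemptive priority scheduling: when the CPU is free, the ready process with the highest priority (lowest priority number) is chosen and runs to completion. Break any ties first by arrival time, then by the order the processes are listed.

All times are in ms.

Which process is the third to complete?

J7

Timeline: | J3 0-14 | J8 14-20 | J7 20-30 | J2 30-32 | J4 32-39 | J5 39-42 | J6 42-44 | J1 44-54 |
Completion: J1=54  J2=32  J3=14  J4=39  J5=42  J6=44  J7=30  J8=20
Finish order: J3 → J8 → J7 → J2 → J4 → J5 → J6 → J1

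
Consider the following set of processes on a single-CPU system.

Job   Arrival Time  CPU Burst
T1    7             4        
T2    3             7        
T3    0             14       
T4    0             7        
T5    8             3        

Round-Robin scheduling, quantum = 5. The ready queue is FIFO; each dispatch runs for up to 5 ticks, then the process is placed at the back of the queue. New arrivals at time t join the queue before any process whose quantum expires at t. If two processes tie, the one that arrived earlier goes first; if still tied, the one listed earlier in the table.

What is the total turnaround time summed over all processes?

Timeline: | T3 0-5 | T4 5-10 | T2 10-15 | T3 15-20 | T1 20-24 | T5 24-27 | T4 27-29 | T2 29-31 | T3 31-35 |
Completion: T1=24  T2=31  T3=35  T4=29  T5=27
Turnaround (C−A): T1=17  T2=28  T3=35  T4=29  T5=19
Turnaround = completion − arrival: T1=17, T2=28, T3=35, T4=29, T5=19
Total turnaround = 17 + 28 + 35 + 29 + 19 = 128

128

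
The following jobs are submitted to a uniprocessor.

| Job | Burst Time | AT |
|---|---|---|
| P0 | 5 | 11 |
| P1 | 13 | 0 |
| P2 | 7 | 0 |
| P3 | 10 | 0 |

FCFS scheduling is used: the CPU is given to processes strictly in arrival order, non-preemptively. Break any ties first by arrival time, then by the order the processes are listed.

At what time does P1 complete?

13

Schedule: | P1 0-13 | P2 13-20 | P3 20-30 | P0 30-35 |
Completion: P0=35  P1=13  P2=20  P3=30
Turnaround (C−A): P0=24  P1=13  P2=20  P3=30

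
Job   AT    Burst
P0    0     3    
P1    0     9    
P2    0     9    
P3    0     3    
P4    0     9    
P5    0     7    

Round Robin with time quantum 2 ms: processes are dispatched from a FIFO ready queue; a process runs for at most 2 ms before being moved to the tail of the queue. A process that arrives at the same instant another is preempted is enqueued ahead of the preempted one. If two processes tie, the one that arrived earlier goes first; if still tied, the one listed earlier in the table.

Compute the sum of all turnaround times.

185

Gantt: | P0 0-2 | P1 2-4 | P2 4-6 | P3 6-8 | P4 8-10 | P5 10-12 | P0 12-13 | P1 13-15 | P2 15-17 | P3 17-18 | P4 18-20 | P5 20-22 | P1 22-24 | P2 24-26 | P4 26-28 | P5 28-30 | P1 30-32 | P2 32-34 | P4 34-36 | P5 36-37 | P1 37-38 | P2 38-39 | P4 39-40 |
Completion: P0=13  P1=38  P2=39  P3=18  P4=40  P5=37
Turnaround (C−A): P0=13  P1=38  P2=39  P3=18  P4=40  P5=37
Turnaround = completion − arrival: P0=13, P1=38, P2=39, P3=18, P4=40, P5=37
Total turnaround = 13 + 38 + 39 + 18 + 40 + 37 = 185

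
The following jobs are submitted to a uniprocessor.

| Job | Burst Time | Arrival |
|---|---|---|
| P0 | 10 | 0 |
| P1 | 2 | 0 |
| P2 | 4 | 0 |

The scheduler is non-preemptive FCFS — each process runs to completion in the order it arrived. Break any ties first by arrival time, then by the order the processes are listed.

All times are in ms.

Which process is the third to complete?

P2

Gantt: | P0 0-10 | P1 10-12 | P2 12-16 |
Completion: P0=10  P1=12  P2=16
Turnaround (C−A): P0=10  P1=12  P2=16
Finish order: P0 → P1 → P2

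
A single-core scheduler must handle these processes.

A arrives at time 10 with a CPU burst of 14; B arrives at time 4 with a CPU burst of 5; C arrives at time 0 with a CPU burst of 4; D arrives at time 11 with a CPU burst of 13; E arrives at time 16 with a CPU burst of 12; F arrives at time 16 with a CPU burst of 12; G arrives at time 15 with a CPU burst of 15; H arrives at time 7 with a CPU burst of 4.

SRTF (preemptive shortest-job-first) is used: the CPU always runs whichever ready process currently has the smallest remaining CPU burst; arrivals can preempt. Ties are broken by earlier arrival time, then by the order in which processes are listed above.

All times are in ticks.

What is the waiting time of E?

10

Timeline: | C 0-4 | B 4-9 | H 9-13 | D 13-26 | E 26-38 | F 38-50 | A 50-64 | G 64-79 |
Completion: A=64  B=9  C=4  D=26  E=38  F=50  G=79  H=13
Waiting(E) = turnaround − burst = 22 − 12 = 10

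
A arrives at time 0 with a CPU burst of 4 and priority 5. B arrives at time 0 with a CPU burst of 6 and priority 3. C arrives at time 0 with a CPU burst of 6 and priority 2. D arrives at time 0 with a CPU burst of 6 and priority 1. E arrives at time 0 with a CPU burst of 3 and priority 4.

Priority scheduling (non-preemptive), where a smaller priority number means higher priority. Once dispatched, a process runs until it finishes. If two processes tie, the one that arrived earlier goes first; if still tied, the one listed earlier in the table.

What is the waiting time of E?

Gantt: | D 0-6 | C 6-12 | B 12-18 | E 18-21 | A 21-25 |
Completion: A=25  B=18  C=12  D=6  E=21
Turnaround (C−A): A=25  B=18  C=12  D=6  E=21
Waiting(E) = turnaround − burst = 21 − 3 = 18

18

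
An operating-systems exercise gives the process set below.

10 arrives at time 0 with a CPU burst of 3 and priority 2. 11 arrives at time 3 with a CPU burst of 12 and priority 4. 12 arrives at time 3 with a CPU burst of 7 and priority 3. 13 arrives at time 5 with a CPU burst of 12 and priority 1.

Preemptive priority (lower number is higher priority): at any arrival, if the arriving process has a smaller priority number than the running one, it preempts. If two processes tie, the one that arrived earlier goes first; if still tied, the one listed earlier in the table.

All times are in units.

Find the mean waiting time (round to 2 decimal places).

7.75

Schedule: | 10 0-3 | 12 3-5 | 13 5-17 | 12 17-22 | 11 22-34 |
Completion: 10=3  11=34  12=22  13=17
Turnaround (C−A): 10=3  11=31  12=19  13=12
Waiting times: 10=0, 11=19, 12=12, 13=0
Average waiting = (0+19+12+0) / 4 = 31/4 = 7.75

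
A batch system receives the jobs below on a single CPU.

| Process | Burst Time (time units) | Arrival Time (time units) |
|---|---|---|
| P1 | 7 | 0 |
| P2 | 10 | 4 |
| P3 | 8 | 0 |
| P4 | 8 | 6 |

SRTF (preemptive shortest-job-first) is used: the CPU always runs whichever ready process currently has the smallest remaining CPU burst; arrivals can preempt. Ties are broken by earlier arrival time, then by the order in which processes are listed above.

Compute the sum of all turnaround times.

68

Gantt: | P1 0-7 | P3 7-15 | P4 15-23 | P2 23-33 |
Completion: P1=7  P2=33  P3=15  P4=23
Turnaround = completion − arrival: P1=7, P2=29, P3=15, P4=17
Total turnaround = 7 + 29 + 15 + 17 = 68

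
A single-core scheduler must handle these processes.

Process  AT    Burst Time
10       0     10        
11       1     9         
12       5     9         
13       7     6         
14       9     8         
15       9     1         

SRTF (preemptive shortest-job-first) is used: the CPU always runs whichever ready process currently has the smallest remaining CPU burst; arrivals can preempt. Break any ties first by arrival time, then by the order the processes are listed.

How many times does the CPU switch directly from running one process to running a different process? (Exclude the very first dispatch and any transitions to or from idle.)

Gantt: | 10 0-10 | 15 10-11 | 13 11-17 | 14 17-25 | 11 25-34 | 12 34-43 |
Completion: 10=10  11=34  12=43  13=17  14=25  15=11
Turnaround (C−A): 10=10  11=33  12=38  13=10  14=16  15=2

5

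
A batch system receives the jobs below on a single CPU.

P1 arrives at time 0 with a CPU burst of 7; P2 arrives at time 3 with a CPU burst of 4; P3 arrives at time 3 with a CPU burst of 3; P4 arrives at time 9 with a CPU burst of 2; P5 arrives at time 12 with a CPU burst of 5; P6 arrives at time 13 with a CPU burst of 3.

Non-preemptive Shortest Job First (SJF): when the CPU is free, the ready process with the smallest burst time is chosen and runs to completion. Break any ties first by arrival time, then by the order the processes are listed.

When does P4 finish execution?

Gantt: | P1 0-7 | P3 7-10 | P4 10-12 | P2 12-16 | P6 16-19 | P5 19-24 |
Completion: P1=7  P2=16  P3=10  P4=12  P5=24  P6=19
Turnaround (C−A): P1=7  P2=13  P3=7  P4=3  P5=12  P6=6

12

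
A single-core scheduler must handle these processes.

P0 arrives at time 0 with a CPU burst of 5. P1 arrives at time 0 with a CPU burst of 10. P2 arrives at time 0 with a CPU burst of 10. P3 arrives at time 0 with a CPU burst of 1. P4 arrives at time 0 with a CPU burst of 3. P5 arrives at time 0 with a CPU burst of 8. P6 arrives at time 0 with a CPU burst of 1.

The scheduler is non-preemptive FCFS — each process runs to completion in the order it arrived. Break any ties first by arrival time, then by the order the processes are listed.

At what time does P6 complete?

Schedule: | P0 0-5 | P1 5-15 | P2 15-25 | P3 25-26 | P4 26-29 | P5 29-37 | P6 37-38 |
Completion: P0=5  P1=15  P2=25  P3=26  P4=29  P5=37  P6=38
Turnaround (C−A): P0=5  P1=15  P2=25  P3=26  P4=29  P5=37  P6=38

38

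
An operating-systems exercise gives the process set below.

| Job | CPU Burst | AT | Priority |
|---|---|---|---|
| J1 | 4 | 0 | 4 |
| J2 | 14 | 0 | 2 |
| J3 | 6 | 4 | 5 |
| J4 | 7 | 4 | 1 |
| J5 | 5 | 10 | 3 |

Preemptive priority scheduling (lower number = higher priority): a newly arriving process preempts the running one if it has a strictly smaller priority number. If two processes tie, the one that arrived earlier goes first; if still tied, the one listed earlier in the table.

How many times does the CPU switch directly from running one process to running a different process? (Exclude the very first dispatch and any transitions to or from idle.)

Schedule: | J2 0-4 | J4 4-11 | J2 11-21 | J5 21-26 | J1 26-30 | J3 30-36 |
Completion: J1=30  J2=21  J3=36  J4=11  J5=26
Turnaround (C−A): J1=30  J2=21  J3=32  J4=7  J5=16

5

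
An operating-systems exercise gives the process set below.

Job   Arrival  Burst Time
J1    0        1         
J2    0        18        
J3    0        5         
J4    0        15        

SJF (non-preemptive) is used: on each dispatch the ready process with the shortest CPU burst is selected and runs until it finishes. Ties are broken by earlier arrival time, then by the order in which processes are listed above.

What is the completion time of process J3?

6

Schedule: | J1 0-1 | J3 1-6 | J4 6-21 | J2 21-39 |
Completion: J1=1  J2=39  J3=6  J4=21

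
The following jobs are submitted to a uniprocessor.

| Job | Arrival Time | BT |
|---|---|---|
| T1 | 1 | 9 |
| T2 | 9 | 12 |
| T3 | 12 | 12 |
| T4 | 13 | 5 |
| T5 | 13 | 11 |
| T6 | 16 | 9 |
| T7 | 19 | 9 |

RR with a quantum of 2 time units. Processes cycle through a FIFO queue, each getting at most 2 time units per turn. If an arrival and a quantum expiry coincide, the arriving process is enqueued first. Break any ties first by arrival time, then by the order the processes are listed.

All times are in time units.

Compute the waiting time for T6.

Gantt: | idle 0-1 | T1 1-9 | T2 9-11 | T1 11-12 | T2 12-14 | T3 14-16 | T4 16-18 | T5 18-20 | T2 20-22 | T6 22-24 | T3 24-26 | T4 26-28 | T7 28-30 | T5 30-32 | T2 32-34 | T6 34-36 | T3 36-38 | T4 38-39 | T7 39-41 | T5 41-43 | T2 43-45 | T6 45-47 | T3 47-49 | T7 49-51 | T5 51-53 | T2 53-55 | T6 55-57 | T3 57-59 | T7 59-61 | T5 61-63 | T6 63-64 | T3 64-66 | T7 66-67 | T5 67-68 |
Completion: T1=12  T2=55  T3=66  T4=39  T5=68  T6=64  T7=67
Turnaround (C−A): T1=11  T2=46  T3=54  T4=26  T5=55  T6=48  T7=48
Waiting(T6) = turnaround − burst = 48 − 9 = 39

39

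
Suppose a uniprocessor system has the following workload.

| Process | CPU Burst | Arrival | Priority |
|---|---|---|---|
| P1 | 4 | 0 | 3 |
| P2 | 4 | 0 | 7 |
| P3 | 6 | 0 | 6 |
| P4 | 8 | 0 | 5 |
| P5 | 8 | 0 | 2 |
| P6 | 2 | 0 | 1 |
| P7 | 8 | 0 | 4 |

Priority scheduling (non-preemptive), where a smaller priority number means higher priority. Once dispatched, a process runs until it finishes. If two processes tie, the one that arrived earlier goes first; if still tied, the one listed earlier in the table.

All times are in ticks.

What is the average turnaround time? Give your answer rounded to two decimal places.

22.00

Gantt: | P6 0-2 | P5 2-10 | P1 10-14 | P7 14-22 | P4 22-30 | P3 30-36 | P2 36-40 |
Completion: P1=14  P2=40  P3=36  P4=30  P5=10  P6=2  P7=22
Turnaround times: P1=14, P2=40, P3=36, P4=30, P5=10, P6=2, P7=22
Average turnaround = (14+40+36+30+10+2+22) / 7 = 154/7 = 22.00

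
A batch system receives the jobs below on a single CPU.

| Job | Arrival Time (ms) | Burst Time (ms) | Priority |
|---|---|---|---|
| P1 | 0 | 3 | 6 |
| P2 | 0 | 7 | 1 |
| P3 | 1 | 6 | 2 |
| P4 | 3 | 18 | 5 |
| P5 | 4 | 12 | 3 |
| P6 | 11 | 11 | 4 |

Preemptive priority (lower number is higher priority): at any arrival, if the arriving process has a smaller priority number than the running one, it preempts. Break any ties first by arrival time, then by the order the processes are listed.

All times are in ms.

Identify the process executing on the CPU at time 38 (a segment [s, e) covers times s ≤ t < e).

P4

Timeline: | P2 0-7 | P3 7-13 | P5 13-25 | P6 25-36 | P4 36-54 | P1 54-57 |
Completion: P1=57  P2=7  P3=13  P4=54  P5=25  P6=36
Turnaround (C−A): P1=57  P2=7  P3=12  P4=51  P5=21  P6=25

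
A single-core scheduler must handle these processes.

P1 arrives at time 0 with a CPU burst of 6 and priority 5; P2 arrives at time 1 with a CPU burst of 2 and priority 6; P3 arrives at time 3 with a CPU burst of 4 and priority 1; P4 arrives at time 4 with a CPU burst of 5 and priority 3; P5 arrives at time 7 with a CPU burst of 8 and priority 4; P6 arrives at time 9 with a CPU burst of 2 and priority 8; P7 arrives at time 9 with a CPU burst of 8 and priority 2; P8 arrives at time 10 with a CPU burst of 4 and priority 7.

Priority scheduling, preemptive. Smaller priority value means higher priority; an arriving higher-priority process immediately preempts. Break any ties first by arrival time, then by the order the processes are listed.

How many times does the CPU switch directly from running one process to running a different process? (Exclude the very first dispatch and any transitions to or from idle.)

9

Gantt: | P1 0-3 | P3 3-7 | P4 7-9 | P7 9-17 | P4 17-20 | P5 20-28 | P1 28-31 | P2 31-33 | P8 33-37 | P6 37-39 |
Completion: P1=31  P2=33  P3=7  P4=20  P5=28  P6=39  P7=17  P8=37
Turnaround (C−A): P1=31  P2=32  P3=4  P4=16  P5=21  P6=30  P7=8  P8=27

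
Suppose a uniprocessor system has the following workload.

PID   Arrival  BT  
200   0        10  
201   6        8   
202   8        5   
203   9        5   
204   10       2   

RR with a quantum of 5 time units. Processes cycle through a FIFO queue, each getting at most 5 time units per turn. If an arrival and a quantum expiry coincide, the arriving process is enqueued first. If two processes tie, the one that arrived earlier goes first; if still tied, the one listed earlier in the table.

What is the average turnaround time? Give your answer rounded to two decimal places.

15.80

Schedule: | 200 0-10 | 201 10-15 | 202 15-20 | 203 20-25 | 204 25-27 | 201 27-30 |
Completion: 200=10  201=30  202=20  203=25  204=27
Turnaround (C−A): 200=10  201=24  202=12  203=16  204=17
Turnaround times: 200=10, 201=24, 202=12, 203=16, 204=17
Average turnaround = (10+24+12+16+17) / 5 = 79/5 = 15.80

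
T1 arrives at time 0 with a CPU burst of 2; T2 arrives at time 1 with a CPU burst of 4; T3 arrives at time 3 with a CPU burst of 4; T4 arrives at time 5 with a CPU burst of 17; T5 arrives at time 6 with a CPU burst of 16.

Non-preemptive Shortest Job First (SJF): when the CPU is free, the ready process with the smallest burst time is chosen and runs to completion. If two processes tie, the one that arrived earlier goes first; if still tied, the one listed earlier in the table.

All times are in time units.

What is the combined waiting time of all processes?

Timeline: | T1 0-2 | T2 2-6 | T3 6-10 | T5 10-26 | T4 26-43 |
Completion: T1=2  T2=6  T3=10  T4=43  T5=26
Turnaround (C−A): T1=2  T2=5  T3=7  T4=38  T5=20
Waiting = turnaround − burst: T1=0, T2=1, T3=3, T4=21, T5=4
Total waiting = 0 + 1 + 3 + 21 + 4 = 29

29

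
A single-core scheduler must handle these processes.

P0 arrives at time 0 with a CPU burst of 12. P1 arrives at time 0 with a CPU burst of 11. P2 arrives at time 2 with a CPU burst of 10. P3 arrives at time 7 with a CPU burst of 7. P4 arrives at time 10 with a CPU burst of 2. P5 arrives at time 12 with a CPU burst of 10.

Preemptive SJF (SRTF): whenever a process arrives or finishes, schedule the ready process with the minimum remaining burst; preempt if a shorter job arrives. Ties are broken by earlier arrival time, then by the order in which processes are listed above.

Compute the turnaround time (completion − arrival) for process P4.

Gantt: | P1 0-11 | P4 11-13 | P3 13-20 | P2 20-30 | P5 30-40 | P0 40-52 |
Completion: P0=52  P1=11  P2=30  P3=20  P4=13  P5=40
Turnaround (C−A): P0=52  P1=11  P2=28  P3=13  P4=3  P5=28
Turnaround(P4) = completion − arrival = 13 − 10 = 3

3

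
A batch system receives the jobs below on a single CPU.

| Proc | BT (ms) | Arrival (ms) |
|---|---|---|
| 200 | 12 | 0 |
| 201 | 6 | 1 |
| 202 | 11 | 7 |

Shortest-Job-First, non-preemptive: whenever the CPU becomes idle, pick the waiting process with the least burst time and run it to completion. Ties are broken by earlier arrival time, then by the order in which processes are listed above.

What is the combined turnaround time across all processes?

Gantt: | 200 0-12 | 201 12-18 | 202 18-29 |
Completion: 200=12  201=18  202=29
Turnaround (C−A): 200=12  201=17  202=22
Turnaround = completion − arrival: 200=12, 201=17, 202=22
Total turnaround = 12 + 17 + 22 = 51

51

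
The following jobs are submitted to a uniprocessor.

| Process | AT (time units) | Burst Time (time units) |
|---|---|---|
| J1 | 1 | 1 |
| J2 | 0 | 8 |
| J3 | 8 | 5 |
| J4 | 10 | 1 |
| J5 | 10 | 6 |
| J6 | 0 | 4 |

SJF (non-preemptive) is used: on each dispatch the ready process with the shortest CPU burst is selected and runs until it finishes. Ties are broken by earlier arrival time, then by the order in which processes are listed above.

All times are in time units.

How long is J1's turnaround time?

Gantt: | J6 0-4 | J1 4-5 | J2 5-13 | J4 13-14 | J3 14-19 | J5 19-25 |
Completion: J1=5  J2=13  J3=19  J4=14  J5=25  J6=4
Turnaround(J1) = completion − arrival = 5 − 1 = 4

4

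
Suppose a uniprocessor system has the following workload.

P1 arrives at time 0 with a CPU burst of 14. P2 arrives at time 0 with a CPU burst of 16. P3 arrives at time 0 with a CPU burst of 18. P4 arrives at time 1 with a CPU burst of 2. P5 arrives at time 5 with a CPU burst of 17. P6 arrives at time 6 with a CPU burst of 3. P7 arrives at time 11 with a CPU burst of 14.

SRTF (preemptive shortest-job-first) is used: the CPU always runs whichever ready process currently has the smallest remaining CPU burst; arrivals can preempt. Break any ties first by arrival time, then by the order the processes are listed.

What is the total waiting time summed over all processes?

Timeline: | P1 0-1 | P4 1-3 | P1 3-6 | P6 6-9 | P1 9-19 | P7 19-33 | P2 33-49 | P5 49-66 | P3 66-84 |
Completion: P1=19  P2=49  P3=84  P4=3  P5=66  P6=9  P7=33
Turnaround (C−A): P1=19  P2=49  P3=84  P4=2  P5=61  P6=3  P7=22
Waiting = turnaround − burst: P1=5, P2=33, P3=66, P4=0, P5=44, P6=0, P7=8
Total waiting = 5 + 33 + 66 + 0 + 44 + 0 + 8 = 156

156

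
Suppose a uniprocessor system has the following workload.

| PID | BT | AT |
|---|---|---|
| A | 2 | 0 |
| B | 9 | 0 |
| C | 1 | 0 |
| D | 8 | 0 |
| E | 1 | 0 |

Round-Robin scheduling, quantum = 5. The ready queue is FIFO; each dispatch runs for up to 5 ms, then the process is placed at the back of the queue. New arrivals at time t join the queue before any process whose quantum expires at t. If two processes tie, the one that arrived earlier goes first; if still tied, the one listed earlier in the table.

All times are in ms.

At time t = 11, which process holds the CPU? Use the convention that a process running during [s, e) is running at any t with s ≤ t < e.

Timeline: | A 0-2 | B 2-7 | C 7-8 | D 8-13 | E 13-14 | B 14-18 | D 18-21 |
Completion: A=2  B=18  C=8  D=21  E=14
Turnaround (C−A): A=2  B=18  C=8  D=21  E=14

D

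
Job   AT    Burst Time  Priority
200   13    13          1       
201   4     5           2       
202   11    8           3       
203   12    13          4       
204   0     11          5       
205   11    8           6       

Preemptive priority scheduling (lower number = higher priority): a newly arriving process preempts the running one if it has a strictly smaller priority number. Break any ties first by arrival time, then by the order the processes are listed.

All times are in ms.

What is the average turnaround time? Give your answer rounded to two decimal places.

Schedule: | 204 0-4 | 201 4-9 | 204 9-11 | 202 11-13 | 200 13-26 | 202 26-32 | 203 32-45 | 204 45-50 | 205 50-58 |
Completion: 200=26  201=9  202=32  203=45  204=50  205=58
Turnaround times: 200=13, 201=5, 202=21, 203=33, 204=50, 205=47
Average turnaround = (13+5+21+33+50+47) / 6 = 169/6 = 28.17

28.17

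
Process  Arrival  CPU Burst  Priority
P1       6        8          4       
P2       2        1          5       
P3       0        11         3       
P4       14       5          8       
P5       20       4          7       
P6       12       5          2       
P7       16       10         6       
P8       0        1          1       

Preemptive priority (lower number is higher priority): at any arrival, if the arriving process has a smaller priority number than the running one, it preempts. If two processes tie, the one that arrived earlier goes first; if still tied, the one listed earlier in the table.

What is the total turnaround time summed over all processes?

132

Schedule: | P8 0-1 | P3 1-12 | P6 12-17 | P1 17-25 | P2 25-26 | P7 26-36 | P5 36-40 | P4 40-45 |
Completion: P1=25  P2=26  P3=12  P4=45  P5=40  P6=17  P7=36  P8=1
Turnaround (C−A): P1=19  P2=24  P3=12  P4=31  P5=20  P6=5  P7=20  P8=1
Turnaround = completion − arrival: P1=19, P2=24, P3=12, P4=31, P5=20, P6=5, P7=20, P8=1
Total turnaround = 19 + 24 + 12 + 31 + 20 + 5 + 20 + 1 = 132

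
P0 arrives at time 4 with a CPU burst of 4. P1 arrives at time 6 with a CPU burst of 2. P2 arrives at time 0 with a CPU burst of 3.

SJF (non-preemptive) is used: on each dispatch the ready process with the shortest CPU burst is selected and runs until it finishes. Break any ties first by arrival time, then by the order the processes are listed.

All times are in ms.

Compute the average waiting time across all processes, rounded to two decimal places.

0.67

Schedule: | P2 0-3 | idle 3-4 | P0 4-8 | P1 8-10 |
Completion: P0=8  P1=10  P2=3
Turnaround (C−A): P0=4  P1=4  P2=3
Waiting times: P0=0, P1=2, P2=0
Average waiting = (0+2+0) / 3 = 2/3 = 0.67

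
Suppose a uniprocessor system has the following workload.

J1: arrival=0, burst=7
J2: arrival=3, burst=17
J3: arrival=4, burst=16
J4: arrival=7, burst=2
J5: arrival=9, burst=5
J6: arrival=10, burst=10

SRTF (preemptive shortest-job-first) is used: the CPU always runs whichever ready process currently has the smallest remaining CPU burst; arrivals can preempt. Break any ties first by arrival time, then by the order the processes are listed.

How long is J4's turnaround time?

Schedule: | J1 0-7 | J4 7-9 | J5 9-14 | J6 14-24 | J3 24-40 | J2 40-57 |
Completion: J1=7  J2=57  J3=40  J4=9  J5=14  J6=24
Turnaround (C−A): J1=7  J2=54  J3=36  J4=2  J5=5  J6=14
Turnaround(J4) = completion − arrival = 9 − 7 = 2

2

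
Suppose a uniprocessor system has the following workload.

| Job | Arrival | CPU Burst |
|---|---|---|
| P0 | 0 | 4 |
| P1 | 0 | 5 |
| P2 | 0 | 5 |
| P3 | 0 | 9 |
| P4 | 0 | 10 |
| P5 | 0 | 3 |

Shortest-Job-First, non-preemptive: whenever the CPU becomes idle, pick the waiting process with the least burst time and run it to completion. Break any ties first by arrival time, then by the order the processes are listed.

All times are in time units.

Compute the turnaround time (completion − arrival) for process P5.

3

Gantt: | P5 0-3 | P0 3-7 | P1 7-12 | P2 12-17 | P3 17-26 | P4 26-36 |
Completion: P0=7  P1=12  P2=17  P3=26  P4=36  P5=3
Turnaround(P5) = completion − arrival = 3 − 0 = 3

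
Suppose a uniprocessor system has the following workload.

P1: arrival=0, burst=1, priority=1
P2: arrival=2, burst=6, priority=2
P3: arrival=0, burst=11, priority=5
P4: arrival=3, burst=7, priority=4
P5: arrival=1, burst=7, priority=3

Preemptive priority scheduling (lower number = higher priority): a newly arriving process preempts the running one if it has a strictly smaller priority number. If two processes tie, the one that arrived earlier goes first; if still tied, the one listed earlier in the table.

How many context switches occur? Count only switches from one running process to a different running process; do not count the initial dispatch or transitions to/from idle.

Schedule: | P1 0-1 | P5 1-2 | P2 2-8 | P5 8-14 | P4 14-21 | P3 21-32 |
Completion: P1=1  P2=8  P3=32  P4=21  P5=14

5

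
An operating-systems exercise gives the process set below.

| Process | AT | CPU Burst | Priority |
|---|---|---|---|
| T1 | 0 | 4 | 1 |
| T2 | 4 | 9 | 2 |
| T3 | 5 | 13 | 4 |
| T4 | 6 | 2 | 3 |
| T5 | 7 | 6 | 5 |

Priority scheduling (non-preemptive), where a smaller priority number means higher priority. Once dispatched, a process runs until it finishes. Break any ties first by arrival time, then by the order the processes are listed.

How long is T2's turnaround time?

Schedule: | T1 0-4 | T2 4-13 | T4 13-15 | T3 15-28 | T5 28-34 |
Completion: T1=4  T2=13  T3=28  T4=15  T5=34
Turnaround (C−A): T1=4  T2=9  T3=23  T4=9  T5=27
Turnaround(T2) = completion − arrival = 13 − 4 = 9

9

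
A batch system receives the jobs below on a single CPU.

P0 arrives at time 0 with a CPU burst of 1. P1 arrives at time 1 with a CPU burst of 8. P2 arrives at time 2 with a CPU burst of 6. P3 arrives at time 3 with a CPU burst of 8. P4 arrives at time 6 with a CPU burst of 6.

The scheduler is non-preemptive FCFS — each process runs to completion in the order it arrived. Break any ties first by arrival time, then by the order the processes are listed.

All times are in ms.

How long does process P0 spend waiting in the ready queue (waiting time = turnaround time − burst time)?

Timeline: | P0 0-1 | P1 1-9 | P2 9-15 | P3 15-23 | P4 23-29 |
Completion: P0=1  P1=9  P2=15  P3=23  P4=29
Waiting(P0) = turnaround − burst = 1 − 1 = 0

0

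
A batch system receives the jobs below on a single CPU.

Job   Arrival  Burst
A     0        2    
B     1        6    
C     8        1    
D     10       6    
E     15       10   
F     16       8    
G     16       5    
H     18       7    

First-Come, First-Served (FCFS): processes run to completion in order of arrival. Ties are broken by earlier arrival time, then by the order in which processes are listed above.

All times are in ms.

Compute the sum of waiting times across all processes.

51

Gantt: | A 0-2 | B 2-8 | C 8-9 | idle 9-10 | D 10-16 | E 16-26 | F 26-34 | G 34-39 | H 39-46 |
Completion: A=2  B=8  C=9  D=16  E=26  F=34  G=39  H=46
Turnaround (C−A): A=2  B=7  C=1  D=6  E=11  F=18  G=23  H=28
Waiting = turnaround − burst: A=0, B=1, C=0, D=0, E=1, F=10, G=18, H=21
Total waiting = 0 + 1 + 0 + 0 + 1 + 10 + 18 + 21 = 51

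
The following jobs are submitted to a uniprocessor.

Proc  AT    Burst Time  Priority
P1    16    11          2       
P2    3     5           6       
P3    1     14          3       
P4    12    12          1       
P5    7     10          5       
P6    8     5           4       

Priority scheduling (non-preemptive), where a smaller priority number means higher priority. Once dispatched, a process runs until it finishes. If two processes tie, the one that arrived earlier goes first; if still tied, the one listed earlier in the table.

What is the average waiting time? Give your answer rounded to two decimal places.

21.67

Timeline: | idle 0-1 | P3 1-15 | P4 15-27 | P1 27-38 | P6 38-43 | P5 43-53 | P2 53-58 |
Completion: P1=38  P2=58  P3=15  P4=27  P5=53  P6=43
Waiting times: P1=11, P2=50, P3=0, P4=3, P5=36, P6=30
Average waiting = (11+50+0+3+36+30) / 6 = 130/6 = 21.67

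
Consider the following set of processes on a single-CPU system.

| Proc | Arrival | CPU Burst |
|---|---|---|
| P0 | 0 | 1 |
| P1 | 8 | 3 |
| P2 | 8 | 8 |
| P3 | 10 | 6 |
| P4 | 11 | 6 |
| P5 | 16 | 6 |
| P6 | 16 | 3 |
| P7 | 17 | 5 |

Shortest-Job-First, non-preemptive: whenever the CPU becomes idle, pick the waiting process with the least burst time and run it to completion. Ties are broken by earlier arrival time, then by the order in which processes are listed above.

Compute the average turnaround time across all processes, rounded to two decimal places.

Gantt: | P0 0-1 | idle 1-8 | P1 8-11 | P3 11-17 | P6 17-20 | P7 20-25 | P4 25-31 | P5 31-37 | P2 37-45 |
Completion: P0=1  P1=11  P2=45  P3=17  P4=31  P5=37  P6=20  P7=25
Turnaround times: P0=1, P1=3, P2=37, P3=7, P4=20, P5=21, P6=4, P7=8
Average turnaround = (1+3+37+7+20+21+4+8) / 8 = 101/8 = 12.63

12.63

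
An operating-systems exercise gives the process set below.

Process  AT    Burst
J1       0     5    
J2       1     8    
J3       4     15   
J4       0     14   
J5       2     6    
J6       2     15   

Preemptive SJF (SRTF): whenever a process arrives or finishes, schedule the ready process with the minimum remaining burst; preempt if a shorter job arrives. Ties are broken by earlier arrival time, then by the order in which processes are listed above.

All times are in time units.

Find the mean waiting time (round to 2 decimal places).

17.83

Timeline: | J1 0-5 | J5 5-11 | J2 11-19 | J4 19-33 | J6 33-48 | J3 48-63 |
Completion: J1=5  J2=19  J3=63  J4=33  J5=11  J6=48
Waiting times: J1=0, J2=10, J3=44, J4=19, J5=3, J6=31
Average waiting = (0+10+44+19+3+31) / 6 = 107/6 = 17.83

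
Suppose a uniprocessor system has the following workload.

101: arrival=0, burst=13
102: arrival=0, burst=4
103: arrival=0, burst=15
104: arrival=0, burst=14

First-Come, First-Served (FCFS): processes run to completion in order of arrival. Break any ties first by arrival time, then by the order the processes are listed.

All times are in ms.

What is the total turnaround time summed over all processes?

108

Timeline: | 101 0-13 | 102 13-17 | 103 17-32 | 104 32-46 |
Completion: 101=13  102=17  103=32  104=46
Turnaround (C−A): 101=13  102=17  103=32  104=46
Turnaround = completion − arrival: 101=13, 102=17, 103=32, 104=46
Total turnaround = 13 + 17 + 32 + 46 = 108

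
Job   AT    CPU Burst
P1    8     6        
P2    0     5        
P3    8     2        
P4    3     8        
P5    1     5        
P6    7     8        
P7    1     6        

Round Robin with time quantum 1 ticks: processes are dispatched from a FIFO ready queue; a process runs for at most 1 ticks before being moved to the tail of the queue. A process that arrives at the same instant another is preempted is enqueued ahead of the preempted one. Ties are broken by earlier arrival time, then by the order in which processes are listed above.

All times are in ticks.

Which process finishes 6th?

P4

Timeline: | P2 0-1 | P5 1-2 | P7 2-3 | P2 3-4 | P5 4-5 | P4 5-6 | P7 6-7 | P2 7-8 | P5 8-9 | P4 9-10 | P6 10-11 | P7 11-12 | P1 12-13 | P3 13-14 | P2 14-15 | P5 15-16 | P4 16-17 | P6 17-18 | P7 18-19 | P1 19-20 | P3 20-21 | P2 21-22 | P5 22-23 | P4 23-24 | P6 24-25 | P7 25-26 | P1 26-27 | P4 27-28 | P6 28-29 | P7 29-30 | P1 30-31 | P4 31-32 | P6 32-33 | P1 33-34 | P4 34-35 | P6 35-36 | P1 36-37 | P4 37-38 | P6 38-40 |
Completion: P1=37  P2=22  P3=21  P4=38  P5=23  P6=40  P7=30
Finish order: P3 → P2 → P5 → P7 → P1 → P4 → P6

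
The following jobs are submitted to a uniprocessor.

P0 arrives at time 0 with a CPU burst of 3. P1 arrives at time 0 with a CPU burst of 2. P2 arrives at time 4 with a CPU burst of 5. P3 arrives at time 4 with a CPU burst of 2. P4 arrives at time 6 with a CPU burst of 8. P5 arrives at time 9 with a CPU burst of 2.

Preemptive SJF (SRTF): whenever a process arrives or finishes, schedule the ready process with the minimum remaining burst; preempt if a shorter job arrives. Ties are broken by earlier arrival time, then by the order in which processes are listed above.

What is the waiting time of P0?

Gantt: | P1 0-2 | P0 2-5 | P3 5-7 | P2 7-9 | P5 9-11 | P2 11-14 | P4 14-22 |
Completion: P0=5  P1=2  P2=14  P3=7  P4=22  P5=11
Waiting(P0) = turnaround − burst = 5 − 3 = 2

2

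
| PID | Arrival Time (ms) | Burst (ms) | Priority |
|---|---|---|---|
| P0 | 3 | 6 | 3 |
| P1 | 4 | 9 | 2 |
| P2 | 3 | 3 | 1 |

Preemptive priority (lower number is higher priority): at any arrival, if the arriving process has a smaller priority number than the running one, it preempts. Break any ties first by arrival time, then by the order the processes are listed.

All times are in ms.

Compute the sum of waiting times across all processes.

14

Gantt: | idle 0-3 | P2 3-6 | P1 6-15 | P0 15-21 |
Completion: P0=21  P1=15  P2=6
Waiting = turnaround − burst: P0=12, P1=2, P2=0
Total waiting = 12 + 2 + 0 = 14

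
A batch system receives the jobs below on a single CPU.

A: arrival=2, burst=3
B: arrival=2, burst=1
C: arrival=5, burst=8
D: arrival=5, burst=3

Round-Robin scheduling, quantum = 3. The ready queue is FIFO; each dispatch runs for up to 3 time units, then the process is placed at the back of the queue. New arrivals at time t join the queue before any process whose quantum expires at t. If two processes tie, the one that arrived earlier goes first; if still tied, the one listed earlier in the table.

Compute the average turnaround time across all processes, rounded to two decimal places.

6.50

Schedule: | idle 0-2 | A 2-5 | B 5-6 | C 6-9 | D 9-12 | C 12-17 |
Completion: A=5  B=6  C=17  D=12
Turnaround (C−A): A=3  B=4  C=12  D=7
Turnaround times: A=3, B=4, C=12, D=7
Average turnaround = (3+4+12+7) / 4 = 26/4 = 6.50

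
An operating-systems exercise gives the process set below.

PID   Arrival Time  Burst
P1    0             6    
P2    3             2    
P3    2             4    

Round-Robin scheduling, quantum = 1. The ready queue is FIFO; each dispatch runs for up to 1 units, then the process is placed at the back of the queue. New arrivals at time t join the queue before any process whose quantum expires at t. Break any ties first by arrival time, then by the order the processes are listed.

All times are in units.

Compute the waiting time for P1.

Gantt: | P1 0-2 | P3 2-3 | P1 3-4 | P2 4-5 | P3 5-6 | P1 6-7 | P2 7-8 | P3 8-9 | P1 9-10 | P3 10-11 | P1 11-12 |
Completion: P1=12  P2=8  P3=11
Turnaround (C−A): P1=12  P2=5  P3=9
Waiting(P1) = turnaround − burst = 12 − 6 = 6

6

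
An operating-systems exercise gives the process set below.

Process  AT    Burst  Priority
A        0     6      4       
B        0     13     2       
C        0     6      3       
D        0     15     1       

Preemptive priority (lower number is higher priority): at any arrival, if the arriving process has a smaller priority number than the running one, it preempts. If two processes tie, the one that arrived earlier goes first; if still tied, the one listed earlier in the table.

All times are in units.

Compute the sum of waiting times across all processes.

Gantt: | D 0-15 | B 15-28 | C 28-34 | A 34-40 |
Completion: A=40  B=28  C=34  D=15
Waiting = turnaround − burst: A=34, B=15, C=28, D=0
Total waiting = 34 + 15 + 28 + 0 = 77

77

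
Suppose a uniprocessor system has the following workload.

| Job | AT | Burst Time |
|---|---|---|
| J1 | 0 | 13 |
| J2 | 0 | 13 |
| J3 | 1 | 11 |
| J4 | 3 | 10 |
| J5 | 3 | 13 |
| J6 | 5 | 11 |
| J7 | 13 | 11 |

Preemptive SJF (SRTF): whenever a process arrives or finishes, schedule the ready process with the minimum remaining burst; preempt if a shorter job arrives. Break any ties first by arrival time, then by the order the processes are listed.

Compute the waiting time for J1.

Schedule: | J1 0-1 | J3 1-12 | J4 12-22 | J6 22-33 | J7 33-44 | J1 44-56 | J2 56-69 | J5 69-82 |
Completion: J1=56  J2=69  J3=12  J4=22  J5=82  J6=33  J7=44
Waiting(J1) = turnaround − burst = 56 − 13 = 43

43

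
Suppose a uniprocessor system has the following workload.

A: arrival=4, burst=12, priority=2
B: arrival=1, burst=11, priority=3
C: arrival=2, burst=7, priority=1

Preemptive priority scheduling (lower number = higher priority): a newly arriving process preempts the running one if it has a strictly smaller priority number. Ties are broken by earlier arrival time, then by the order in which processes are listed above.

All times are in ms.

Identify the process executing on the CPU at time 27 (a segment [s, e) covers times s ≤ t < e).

Gantt: | idle 0-1 | B 1-2 | C 2-9 | A 9-21 | B 21-31 |
Completion: A=21  B=31  C=9
Turnaround (C−A): A=17  B=30  C=7

B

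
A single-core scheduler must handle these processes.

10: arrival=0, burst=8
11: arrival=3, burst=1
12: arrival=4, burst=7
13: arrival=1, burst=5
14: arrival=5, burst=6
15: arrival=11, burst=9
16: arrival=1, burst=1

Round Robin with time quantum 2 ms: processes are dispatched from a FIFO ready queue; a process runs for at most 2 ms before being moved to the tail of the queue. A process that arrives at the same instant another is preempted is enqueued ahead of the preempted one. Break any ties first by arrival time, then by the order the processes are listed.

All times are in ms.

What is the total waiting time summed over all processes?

97

Timeline: | 10 0-2 | 13 2-4 | 16 4-5 | 10 5-7 | 11 7-8 | 12 8-10 | 13 10-12 | 14 12-14 | 10 14-16 | 12 16-18 | 15 18-20 | 13 20-21 | 14 21-23 | 10 23-25 | 12 25-27 | 15 27-29 | 14 29-31 | 12 31-32 | 15 32-37 |
Completion: 10=25  11=8  12=32  13=21  14=31  15=37  16=5
Turnaround (C−A): 10=25  11=5  12=28  13=20  14=26  15=26  16=4
Waiting = turnaround − burst: 10=17, 11=4, 12=21, 13=15, 14=20, 15=17, 16=3
Total waiting = 17 + 4 + 21 + 15 + 20 + 17 + 3 = 97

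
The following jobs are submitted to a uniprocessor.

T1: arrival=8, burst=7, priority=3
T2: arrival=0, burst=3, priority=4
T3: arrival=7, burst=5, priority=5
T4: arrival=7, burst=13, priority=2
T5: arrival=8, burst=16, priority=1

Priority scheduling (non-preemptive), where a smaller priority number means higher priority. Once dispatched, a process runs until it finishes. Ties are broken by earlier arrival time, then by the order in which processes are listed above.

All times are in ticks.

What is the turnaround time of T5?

Schedule: | T2 0-3 | idle 3-7 | T4 7-20 | T5 20-36 | T1 36-43 | T3 43-48 |
Completion: T1=43  T2=3  T3=48  T4=20  T5=36
Turnaround(T5) = completion − arrival = 36 − 8 = 28

28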